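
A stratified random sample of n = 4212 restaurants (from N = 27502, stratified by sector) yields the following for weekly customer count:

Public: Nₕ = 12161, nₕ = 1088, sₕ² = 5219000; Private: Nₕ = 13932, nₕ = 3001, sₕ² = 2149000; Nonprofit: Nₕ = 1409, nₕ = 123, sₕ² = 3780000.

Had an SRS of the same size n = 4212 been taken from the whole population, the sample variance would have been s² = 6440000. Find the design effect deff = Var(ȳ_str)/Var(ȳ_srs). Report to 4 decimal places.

Var(ȳ_str) = Σ Wₕ²(1−fₕ)sₕ²/nₕ with Wₕ = Nₕ/27502:
  Public: (12161/27502)²·(1−1088/12161)·5219000/1088 = 854.01291
  Private: (13932/27502)²·(1−3001/13932)·2149000/3001 = 144.18339
  Nonprofit: (1409/27502)²·(1−123/1409)·3780000/123 = 73.622421
  → Var(ȳ_str) = 1071.8187.
Var(ȳ_srs) = (1 − 4212/27502)·6440000/4212 = 1294.8001.
deff = 1071.8187 / 1294.8001 = 0.8278.

0.8278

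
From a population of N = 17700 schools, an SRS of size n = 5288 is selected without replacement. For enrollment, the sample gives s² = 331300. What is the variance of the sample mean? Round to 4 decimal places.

43.9338

Under SRS without replacement, Var(ȳ) = (1 − f)·s²/n with f = n/N = 5288/17700 = 0.29875706.
Var(ȳ) = (1 − 0.29875706)·331300/5288 = 0.70124294·62.651286 = 43.933772.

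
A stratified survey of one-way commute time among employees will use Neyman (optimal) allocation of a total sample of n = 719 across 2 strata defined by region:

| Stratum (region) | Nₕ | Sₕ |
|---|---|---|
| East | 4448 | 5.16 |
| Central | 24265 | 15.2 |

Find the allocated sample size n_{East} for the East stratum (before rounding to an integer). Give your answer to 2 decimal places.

42.12

Neyman allocation: nₕ = n·NₕSₕ / Σⱼ NⱼSⱼ.
Σ NⱼSⱼ = 4448·5.16 + 24265·15.2 = 391779.68.
n_{East} = 719·4448·5.16 / 391779.68 = 42.12.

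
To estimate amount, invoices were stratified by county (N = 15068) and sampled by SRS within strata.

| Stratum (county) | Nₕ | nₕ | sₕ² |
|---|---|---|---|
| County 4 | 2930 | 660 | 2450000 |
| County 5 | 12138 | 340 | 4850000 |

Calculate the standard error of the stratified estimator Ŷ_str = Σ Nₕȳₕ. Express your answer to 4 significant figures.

Var(Ŷ_str) = Σₕ Nₕ²(1 − fₕ)sₕ²/nₕ.
County 4: 2930²·(1 − 660/2930)·2450000/660 = 2.4689689 × 10^10.
County 5: 12138²·(1 − 340/12138)·4850000/340 = 2.0427647 × 10^12.
Sum = 2.0674544 × 10^12.
SE = √(2.0674544 × 10^12) = 1.438 × 10^6.

1.438 × 10^6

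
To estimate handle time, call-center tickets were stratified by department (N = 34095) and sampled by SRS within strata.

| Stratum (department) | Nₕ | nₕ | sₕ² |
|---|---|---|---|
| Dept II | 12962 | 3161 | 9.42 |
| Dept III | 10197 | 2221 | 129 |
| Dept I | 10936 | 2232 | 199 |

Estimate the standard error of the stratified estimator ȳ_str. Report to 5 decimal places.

0.10812

Var(ȳ_str) = Σₕ Wₕ²(1 − fₕ)sₕ²/nₕ with Wₕ = Nₕ/N, N = 34095.
Dept II: Wₕ = 0.38017305; term = 0.38017305²·(1 − 0.24386669)·9.42/3161 = 3.2567725 × 10^-4.
Dept III: Wₕ = 0.29907611; term = 0.29907611²·(1 − 0.21780916)·129/2221 = 0.0040636597.
Dept I: Wₕ = 0.32075084; term = 0.32075084²·(1 − 0.20409656)·199/2232 = 0.0073005382.
Sum = 0.011689875.
SE = √(0.011689875) = 0.10812.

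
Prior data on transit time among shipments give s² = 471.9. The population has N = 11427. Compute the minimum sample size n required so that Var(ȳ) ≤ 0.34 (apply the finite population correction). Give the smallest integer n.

1238

Without fpc, n₀ = s²/D = 471.9/0.34 = 1387.9412.
With fpc, (1 − n/N)·s²/n ≤ D requires n ≥ n₀/(1 + n₀/N) = 1387.9412/(1 + 1387.9412/11427) = 1237.6182.
Rounding up, n = 1238.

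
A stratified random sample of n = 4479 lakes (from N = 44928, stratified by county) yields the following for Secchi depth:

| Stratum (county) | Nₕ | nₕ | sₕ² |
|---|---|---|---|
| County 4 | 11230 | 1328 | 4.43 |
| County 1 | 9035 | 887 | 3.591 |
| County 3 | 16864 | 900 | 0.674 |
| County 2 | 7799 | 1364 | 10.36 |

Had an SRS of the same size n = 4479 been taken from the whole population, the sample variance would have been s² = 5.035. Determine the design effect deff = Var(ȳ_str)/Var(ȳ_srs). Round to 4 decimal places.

Var(ȳ_str) = Σ Wₕ²(1−fₕ)sₕ²/nₕ with Wₕ = Nₕ/44928:
  County 4: (11230/44928)²·(1−1328/11230)·4.43/1328 = 1.8376981 × 10^-4
  County 1: (9035/44928)²·(1−887/9035)·3.591/887 = 1.4765114 × 10^-4
  County 3: (16864/44928)²·(1−900/16864)·0.674/900 = 9.9881608 × 10^-5
  County 2: (7799/44928)²·(1−1364/7799)·10.36/1364 = 1.8884204 × 10^-4
  → Var(ȳ_str) = 6.201446 × 10^-4.
Var(ȳ_srs) = (1 − 4479/44928)·5.035/4479 = 0.0010120667.
deff = (6.201446 × 10^-4) / 0.0010120667 = 0.6128.

0.6128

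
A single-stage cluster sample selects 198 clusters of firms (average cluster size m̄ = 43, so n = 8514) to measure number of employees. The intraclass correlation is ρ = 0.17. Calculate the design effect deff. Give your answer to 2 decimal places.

8.14

deff = 1 + (43 − 1)·0.17 = 1 + 7.14 = 8.14.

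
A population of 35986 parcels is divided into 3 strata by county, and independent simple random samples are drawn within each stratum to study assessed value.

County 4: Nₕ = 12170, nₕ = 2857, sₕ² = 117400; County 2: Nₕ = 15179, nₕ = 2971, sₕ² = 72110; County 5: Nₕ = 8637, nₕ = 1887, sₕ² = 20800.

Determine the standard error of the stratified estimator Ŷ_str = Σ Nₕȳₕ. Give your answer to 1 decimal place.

Var(Ŷ_str) = Σₕ Nₕ²(1 − fₕ)sₕ²/nₕ.
County 4: 12170²·(1 − 2857/12170)·117400/2857 = 4.657341 × 10^9.
County 2: 15179²·(1 − 2971/15179)·72110/2971 = 4.4975969 × 10^9.
County 5: 8637²·(1 − 1887/8637)·20800/1887 = 6.4262576 × 10^8.
Sum = 9.7975637 × 10^9.
SE = √(9.7975637 × 10^9) = 98982.6.

98982.6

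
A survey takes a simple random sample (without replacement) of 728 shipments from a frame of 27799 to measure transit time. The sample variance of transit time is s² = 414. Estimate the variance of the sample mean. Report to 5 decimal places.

Under SRS without replacement, Var(ȳ) = (1 − f)·s²/n with f = n/N = 728/27799 = 0.02618799.
Var(ȳ) = (1 − 0.02618799)·414/728 = 0.97381201·0.56868132 = 0.5537887.

0.55379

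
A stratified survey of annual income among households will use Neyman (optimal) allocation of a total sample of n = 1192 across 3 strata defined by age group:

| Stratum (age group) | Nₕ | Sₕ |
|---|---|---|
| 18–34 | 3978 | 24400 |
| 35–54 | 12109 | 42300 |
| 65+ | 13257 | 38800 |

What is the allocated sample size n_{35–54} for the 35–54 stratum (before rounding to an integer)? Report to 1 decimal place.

Neyman allocation: nₕ = n·NₕSₕ / Σⱼ NⱼSⱼ.
Σ NⱼSⱼ = 3978·24400 + 12109·42300 + 13257·38800 = 1.1236455 × 10^9.
n_{35–54} = 1192·12109·42300 / (1.1236455 × 10^9) = 543.4.

543.4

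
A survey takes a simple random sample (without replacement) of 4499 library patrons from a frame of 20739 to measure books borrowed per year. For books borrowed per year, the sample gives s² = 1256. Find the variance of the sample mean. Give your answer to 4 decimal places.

Under SRS without replacement, Var(ȳ) = (1 − f)·s²/n with f = n/N = 4499/20739 = 0.21693428.
Var(ȳ) = (1 − 0.21693428)·1256/4499 = 0.78306572·0.27917315 = 0.21861092.

0.2186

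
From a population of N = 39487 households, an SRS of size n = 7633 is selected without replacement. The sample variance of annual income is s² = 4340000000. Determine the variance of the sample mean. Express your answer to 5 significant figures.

Under SRS without replacement, Var(ȳ) = (1 − f)·s²/n with f = n/N = 7633/39487 = 0.19330413.
Var(ȳ) = (1 − 0.19330413)·4340000000/7633 = 0.80669587·568583.78 = 458674.19.

458670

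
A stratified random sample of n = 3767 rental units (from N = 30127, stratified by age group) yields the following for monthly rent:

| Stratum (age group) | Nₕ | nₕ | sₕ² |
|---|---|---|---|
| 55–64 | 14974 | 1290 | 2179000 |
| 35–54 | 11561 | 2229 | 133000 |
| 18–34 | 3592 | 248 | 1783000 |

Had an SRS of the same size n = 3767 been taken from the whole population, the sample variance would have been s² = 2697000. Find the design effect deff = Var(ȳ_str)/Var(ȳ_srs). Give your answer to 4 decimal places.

0.7719

Var(ȳ_str) = Σ Wₕ²(1−fₕ)sₕ²/nₕ with Wₕ = Nₕ/30127:
  55–64: (14974/30127)²·(1−1290/14974)·2179000/1290 = 381.33497
  35–54: (11561/30127)²·(1−2229/11561)·133000/2229 = 7.0925095
  18–34: (3592/30127)²·(1−248/3592)·1783000/248 = 95.145989
  → Var(ȳ_str) = 483.57347.
Var(ȳ_srs) = (1 − 3767/30127)·2697000/3767 = 626.43331.
deff = 483.57347 / 626.43331 = 0.7719.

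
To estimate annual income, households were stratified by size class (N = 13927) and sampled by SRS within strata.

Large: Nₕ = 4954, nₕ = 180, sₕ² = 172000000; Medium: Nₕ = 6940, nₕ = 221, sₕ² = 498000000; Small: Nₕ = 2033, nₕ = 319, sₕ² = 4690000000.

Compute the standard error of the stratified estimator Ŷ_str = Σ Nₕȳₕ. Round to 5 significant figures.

1.3376 × 10^7

Var(Ŷ_str) = Σₕ Nₕ²(1 − fₕ)sₕ²/nₕ.
Large: 4954²·(1 − 180/4954)·172000000/180 = 2.2599267 × 10^13.
Medium: 6940²·(1 − 221/6940)·498000000/221 = 1.0507543 × 10^14.
Small: 2033²·(1 − 319/2033)·4690000000/319 = 5.1230708 × 10^13.
Sum = 1.7890541 × 10^14.
SE = √(1.7890541 × 10^14) = 1.3376 × 10^7.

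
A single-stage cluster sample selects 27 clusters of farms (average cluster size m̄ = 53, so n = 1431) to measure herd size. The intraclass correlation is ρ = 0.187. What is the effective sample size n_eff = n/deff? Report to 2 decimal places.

deff = 1 + (53 − 1)·0.187 = 1 + 9.724 = 10.724.
n_eff = 1431 / 10.724 = 133.44.

133.44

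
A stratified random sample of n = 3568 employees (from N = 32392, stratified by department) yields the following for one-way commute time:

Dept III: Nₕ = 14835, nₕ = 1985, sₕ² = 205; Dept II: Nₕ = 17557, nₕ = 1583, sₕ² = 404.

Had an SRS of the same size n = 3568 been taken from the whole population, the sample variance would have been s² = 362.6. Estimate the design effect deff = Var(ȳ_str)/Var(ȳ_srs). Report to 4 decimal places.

0.9618

Var(ȳ_str) = Σ Wₕ²(1−fₕ)sₕ²/nₕ with Wₕ = Nₕ/32392:
  Dept III: (14835/32392)²·(1−1985/14835)·205/1985 = 0.018763269
  Dept II: (17557/32392)²·(1−1583/17557)·404/1583 = 0.068216418
  → Var(ȳ_str) = 0.086979687.
Var(ȳ_srs) = (1 − 3568/32392)·362.6/3568 = 0.090431439.
deff = 0.086979687 / 0.090431439 = 0.9618.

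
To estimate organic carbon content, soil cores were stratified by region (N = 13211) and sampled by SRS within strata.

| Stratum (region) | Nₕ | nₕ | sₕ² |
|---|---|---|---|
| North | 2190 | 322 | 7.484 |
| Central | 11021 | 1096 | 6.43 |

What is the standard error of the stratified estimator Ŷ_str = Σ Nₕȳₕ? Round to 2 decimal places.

858.38

Var(Ŷ_str) = Σₕ Nₕ²(1 − fₕ)sₕ²/nₕ.
North: 2190²·(1 − 322/2190)·7.484/322 = 95082.128.
Central: 11021²·(1 − 1096/11021)·6.43/1096 = 641729.4.
Sum = 736811.53.
SE = √(736811.53) = 858.38.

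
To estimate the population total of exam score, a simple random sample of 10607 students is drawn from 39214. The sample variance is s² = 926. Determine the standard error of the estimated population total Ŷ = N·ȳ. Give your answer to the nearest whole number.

Var(Ŷ) = N²·Var(ȳ) = N²·(1 − n/N)·s²/n.
f = 10607/39214 = 0.27049013; Var(ȳ) = 0.72950987·926/10607 = 0.063686824.
Var(Ŷ) = 39214² · 0.063686824 = 9.7933636 × 10^7.
SE(Ŷ) = √(9.7933636 × 10^7) = 9896.

9896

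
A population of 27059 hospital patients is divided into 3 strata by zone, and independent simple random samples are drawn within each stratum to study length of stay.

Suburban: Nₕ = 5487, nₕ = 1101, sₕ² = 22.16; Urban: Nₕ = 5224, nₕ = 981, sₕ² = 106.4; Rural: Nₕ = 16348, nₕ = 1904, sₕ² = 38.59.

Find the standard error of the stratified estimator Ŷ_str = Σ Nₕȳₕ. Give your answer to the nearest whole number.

Var(Ŷ_str) = Σₕ Nₕ²(1 − fₕ)sₕ²/nₕ.
Suburban: 5487²·(1 − 1101/5487)·22.16/1101 = 484379.8.
Urban: 5224²·(1 − 981/5224)·106.4/981 = 2.4040795 × 10^6.
Rural: 16348²·(1 − 1904/16348)·38.59/1904 = 4.7858595 × 10^6.
Sum = 7.6743188 × 10^6.
SE = √(7.6743188 × 10^6) = 2770.

2770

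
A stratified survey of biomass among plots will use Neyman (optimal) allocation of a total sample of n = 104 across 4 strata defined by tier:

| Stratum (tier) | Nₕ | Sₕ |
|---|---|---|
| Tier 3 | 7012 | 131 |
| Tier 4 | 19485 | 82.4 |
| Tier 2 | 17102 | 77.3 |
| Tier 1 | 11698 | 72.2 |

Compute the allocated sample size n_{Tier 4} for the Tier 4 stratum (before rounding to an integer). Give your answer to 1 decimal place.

35.6

Neyman allocation: nₕ = n·NₕSₕ / Σⱼ NⱼSⱼ.
Σ NⱼSⱼ = 7012·131 + 19485·82.4 + 17102·77.3 + 11698·72.2 = 4.6907162 × 10^6.
n_{Tier 4} = 104·19485·82.4 / (4.6907162 × 10^6) = 35.6.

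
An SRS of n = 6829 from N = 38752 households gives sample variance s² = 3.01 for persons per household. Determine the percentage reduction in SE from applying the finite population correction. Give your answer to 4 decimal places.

f = n/N = 6829/38752 = 0.17622316.
SE_no-fpc = √(s²/n) = 0.020994459; SE_fpc = √((1−f)s²/n) = 0.019055023.
Ratio = √(1−f) = 0.90762153. Reduction = 100·(1 − 0.90762153) = 9.2378%.

9.2378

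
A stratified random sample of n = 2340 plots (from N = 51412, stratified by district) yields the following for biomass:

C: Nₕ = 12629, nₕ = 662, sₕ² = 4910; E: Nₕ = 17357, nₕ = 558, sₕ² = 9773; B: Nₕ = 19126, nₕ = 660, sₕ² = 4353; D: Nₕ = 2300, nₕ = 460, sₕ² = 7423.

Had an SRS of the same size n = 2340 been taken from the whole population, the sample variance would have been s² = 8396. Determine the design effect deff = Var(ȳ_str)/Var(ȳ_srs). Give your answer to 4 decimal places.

Var(ȳ_str) = Σ Wₕ²(1−fₕ)sₕ²/nₕ with Wₕ = Nₕ/51412:
  C: (12629/51412)²·(1−662/12629)·4910/662 = 0.42408095
  E: (17357/51412)²·(1−558/17357)·9773/558 = 1.9320697
  B: (19126/51412)²·(1−660/19126)·4353/660 = 0.88127757
  D: (2300/51412)²·(1−460/2300)·7423/460 = 0.025836774
  → Var(ȳ_str) = 3.263265.
Var(ȳ_srs) = (1 − 2340/51412)·8396/2340 = 3.424726.
deff = 3.263265 / 3.424726 = 0.9529.

0.9529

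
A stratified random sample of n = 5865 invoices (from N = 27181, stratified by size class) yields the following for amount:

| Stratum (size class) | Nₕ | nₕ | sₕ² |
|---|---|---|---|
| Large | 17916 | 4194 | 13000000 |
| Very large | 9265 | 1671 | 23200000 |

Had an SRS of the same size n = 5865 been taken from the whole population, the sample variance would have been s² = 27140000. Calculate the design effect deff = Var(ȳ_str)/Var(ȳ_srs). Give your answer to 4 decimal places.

Var(ȳ_str) = Σ Wₕ²(1−fₕ)sₕ²/nₕ with Wₕ = Nₕ/27181:
  Large: (17916/27181)²·(1−4194/17916)·13000000/4194 = 1031.4366
  Very large: (9265/27181)²·(1−1671/9265)·23200000/1671 = 1322.1986
  → Var(ȳ_str) = 2353.6352.
Var(ȳ_srs) = (1 − 5865/27181)·27140000/5865 = 3628.9594.
deff = 2353.6352 / 3628.9594 = 0.6486.

0.6486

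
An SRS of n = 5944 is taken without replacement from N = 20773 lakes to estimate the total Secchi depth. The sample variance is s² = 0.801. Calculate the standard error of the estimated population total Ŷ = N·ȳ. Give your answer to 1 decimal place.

Var(Ŷ) = N²·Var(ȳ) = N²·(1 − n/N)·s²/n.
f = 5944/20773 = 0.28614066; Var(ȳ) = 0.71385934·0.801/5944 = 9.619807 × 10^-5.
Var(Ŷ) = 20773² · (9.619807 × 10^-5) = 41511.153.
SE(Ŷ) = √(41511.153) = 203.7.

203.7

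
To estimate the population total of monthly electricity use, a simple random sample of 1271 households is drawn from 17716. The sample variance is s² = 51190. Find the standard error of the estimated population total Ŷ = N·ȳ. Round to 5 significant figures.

Var(Ŷ) = N²·Var(ȳ) = N²·(1 − n/N)·s²/n.
f = 1271/17716 = 0.07174306; Var(ȳ) = 0.92825694·51190/1271 = 37.385895.
Var(Ŷ) = 17716² · 37.385895 = 1.1733812 × 10^10.
SE(Ŷ) = √(1.1733812 × 10^10) = 108320.

108320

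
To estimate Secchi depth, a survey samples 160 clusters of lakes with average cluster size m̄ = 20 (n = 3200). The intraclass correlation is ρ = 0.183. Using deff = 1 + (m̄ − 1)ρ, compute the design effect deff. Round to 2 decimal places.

deff = 1 + (20 − 1)·0.183 = 1 + 3.477 = 4.477.

4.48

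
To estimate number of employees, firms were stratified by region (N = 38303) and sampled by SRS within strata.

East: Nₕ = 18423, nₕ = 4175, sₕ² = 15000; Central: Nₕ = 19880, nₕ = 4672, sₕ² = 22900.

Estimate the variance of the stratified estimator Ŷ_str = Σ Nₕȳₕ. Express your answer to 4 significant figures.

2.425 × 10^9

Var(Ŷ_str) = Σₕ Nₕ²(1 − fₕ)sₕ²/nₕ.
East: 18423²·(1 − 4175/18423)·15000/4175 = 9.4308109 × 10^8.
Central: 19880²·(1 − 4672/19880)·22900/4672 = 1.4819076 × 10^9.
Sum = 2.4249887 × 10^9.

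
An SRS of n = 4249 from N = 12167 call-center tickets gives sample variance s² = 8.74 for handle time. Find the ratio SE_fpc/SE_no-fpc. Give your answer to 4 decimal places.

f = n/N = 4249/12167 = 0.34922331.
SE_no-fpc = √(s²/n) = 0.045353661; SE_fpc = √((1−f)s²/n) = 0.03658713.
Ratio = √(1−f) = 0.80670731.

0.8067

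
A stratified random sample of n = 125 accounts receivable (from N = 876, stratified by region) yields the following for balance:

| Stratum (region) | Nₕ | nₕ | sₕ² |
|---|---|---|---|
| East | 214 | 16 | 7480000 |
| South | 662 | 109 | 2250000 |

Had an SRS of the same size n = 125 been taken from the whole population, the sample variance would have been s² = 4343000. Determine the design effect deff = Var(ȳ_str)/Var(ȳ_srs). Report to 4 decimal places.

1.1972

Var(ȳ_str) = Σ Wₕ²(1−fₕ)sₕ²/nₕ with Wₕ = Nₕ/876:
  East: (214/876)²·(1−16/214)·7480000/16 = 25813.825
  South: (662/876)²·(1−109/662)·2250000/109 = 9847.612
  → Var(ȳ_str) = 35661.437.
Var(ȳ_srs) = (1 − 125/876)·4343000/125 = 29786.237.
deff = 35661.437 / 29786.237 = 1.1972.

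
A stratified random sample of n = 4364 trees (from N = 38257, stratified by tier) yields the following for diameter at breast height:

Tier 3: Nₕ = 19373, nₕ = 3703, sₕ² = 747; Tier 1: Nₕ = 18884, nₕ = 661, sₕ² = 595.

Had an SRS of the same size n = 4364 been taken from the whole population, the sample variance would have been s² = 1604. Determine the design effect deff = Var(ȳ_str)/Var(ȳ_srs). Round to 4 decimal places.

Var(ȳ_str) = Σ Wₕ²(1−fₕ)sₕ²/nₕ with Wₕ = Nₕ/38257:
  Tier 3: (19373/38257)²·(1−3703/19373)·747/3703 = 0.041841856
  Tier 1: (18884/38257)²·(1−661/18884)·595/661 = 0.21164478
  → Var(ȳ_str) = 0.25348664.
Var(ȳ_srs) = (1 − 4364/38257)·1604/4364 = 0.32562574.
deff = 0.25348664 / 0.32562574 = 0.7785.

0.7785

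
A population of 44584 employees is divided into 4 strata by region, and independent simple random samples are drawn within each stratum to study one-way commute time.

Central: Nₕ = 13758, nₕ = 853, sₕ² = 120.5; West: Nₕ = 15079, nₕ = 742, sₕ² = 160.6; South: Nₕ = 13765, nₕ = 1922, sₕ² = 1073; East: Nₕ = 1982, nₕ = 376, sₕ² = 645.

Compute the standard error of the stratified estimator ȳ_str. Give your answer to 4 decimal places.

0.2910

Var(ȳ_str) = Σₕ Wₕ²(1 − fₕ)sₕ²/nₕ with Wₕ = Nₕ/N, N = 44584.
Central: Wₕ = 0.30858604; term = 0.30858604²·(1 − 0.06200029)·120.5/853 = 0.01261808.
West: Wₕ = 0.33821550; term = 0.33821550²·(1 − 0.04920751)·160.6/742 = 0.023540431.
South: Wₕ = 0.30874305; term = 0.30874305²·(1 − 0.13962950)·1073/1922 = 0.045785317.
East: Wₕ = 0.04445541; term = 0.04445541²·(1 − 0.18970737)·645/376 = 0.0027470275.
Sum = 0.084690856.
SE = √(0.084690856) = 0.2910.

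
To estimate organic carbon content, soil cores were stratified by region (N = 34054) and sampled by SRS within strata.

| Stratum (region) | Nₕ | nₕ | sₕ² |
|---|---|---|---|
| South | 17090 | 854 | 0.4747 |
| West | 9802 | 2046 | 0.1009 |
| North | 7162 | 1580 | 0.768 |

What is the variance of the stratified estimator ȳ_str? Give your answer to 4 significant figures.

Var(ȳ_str) = Σₕ Wₕ²(1 − fₕ)sₕ²/nₕ with Wₕ = Nₕ/N, N = 34054.
South: Wₕ = 0.50185000; term = 0.50185000²·(1 − 0.04997074)·0.4747/854 = 1.3299833 × 10^-4.
West: Wₕ = 0.28783696; term = 0.28783696²·(1 − 0.20873291)·0.1009/2046 = 3.2329707 × 10^-6.
North: Wₕ = 0.21031303; term = 0.21031303²·(1 − 0.22060877)·0.768/1580 = 1.6756836 × 10^-5.
Sum = 1.5298814 × 10^-4.

1.530 × 10^-4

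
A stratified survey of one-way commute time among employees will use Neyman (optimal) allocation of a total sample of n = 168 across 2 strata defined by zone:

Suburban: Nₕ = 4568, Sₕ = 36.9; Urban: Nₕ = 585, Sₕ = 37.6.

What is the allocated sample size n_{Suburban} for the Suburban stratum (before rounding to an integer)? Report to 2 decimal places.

148.61

Neyman allocation: nₕ = n·NₕSₕ / Σⱼ NⱼSⱼ.
Σ NⱼSⱼ = 4568·36.9 + 585·37.6 = 190555.2.
n_{Suburban} = 168·4568·36.9 / 190555.2 = 148.61.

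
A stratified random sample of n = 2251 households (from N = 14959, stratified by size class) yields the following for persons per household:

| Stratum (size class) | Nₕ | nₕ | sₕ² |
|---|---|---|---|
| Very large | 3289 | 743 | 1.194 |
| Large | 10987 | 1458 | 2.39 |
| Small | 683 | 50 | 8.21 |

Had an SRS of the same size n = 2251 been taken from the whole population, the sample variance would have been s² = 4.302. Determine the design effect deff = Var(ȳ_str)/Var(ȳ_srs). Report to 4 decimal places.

Var(ȳ_str) = Σ Wₕ²(1−fₕ)sₕ²/nₕ with Wₕ = Nₕ/14959:
  Very large: (3289/14959)²·(1−743/3289)·1.194/743 = 6.013574 × 10^-5
  Large: (10987/14959)²·(1−1458/10987)·2.39/1458 = 7.6694056 × 10^-4
  Small: (683/14959)²·(1−50/683)·8.21/50 = 3.1724329 × 10^-4
  → Var(ȳ_str) = 0.0011443196.
Var(ȳ_srs) = (1 − 2251/14959)·4.302/2251 = 0.0016235645.
deff = 0.0011443196 / 0.0016235645 = 0.7048.

0.7048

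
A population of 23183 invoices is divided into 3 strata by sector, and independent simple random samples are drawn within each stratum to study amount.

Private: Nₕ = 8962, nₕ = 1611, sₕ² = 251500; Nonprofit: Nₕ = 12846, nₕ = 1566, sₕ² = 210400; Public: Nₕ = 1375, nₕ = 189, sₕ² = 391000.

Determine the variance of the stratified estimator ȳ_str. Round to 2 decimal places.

Var(ȳ_str) = Σₕ Wₕ²(1 − fₕ)sₕ²/nₕ with Wₕ = Nₕ/N, N = 23183.
Private: Wₕ = 0.38657637; term = 0.38657637²·(1 − 0.17975898)·251500/1611 = 19.136149.
Nonprofit: Wₕ = 0.55411293; term = 0.55411293²·(1 − 0.12190565)·210400/1566 = 36.22361.
Public: Wₕ = 0.05931070; term = 0.05931070²·(1 − 0.13745455)·391000/189 = 6.2771581.
Sum = 61.636917.

61.64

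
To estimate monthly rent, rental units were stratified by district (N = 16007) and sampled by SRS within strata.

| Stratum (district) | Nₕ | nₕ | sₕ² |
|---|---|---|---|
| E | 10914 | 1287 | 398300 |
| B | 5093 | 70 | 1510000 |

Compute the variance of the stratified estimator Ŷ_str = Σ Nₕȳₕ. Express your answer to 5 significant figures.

5.8436 × 10^11

Var(Ŷ_str) = Σₕ Nₕ²(1 − fₕ)sₕ²/nₕ.
E: 10914²·(1 − 1287/10914)·398300/1287 = 3.2516716 × 10^10.
B: 5093²·(1 − 70/5093)·1510000/70 = 5.5184328 × 10^11.
Sum = 5.8436 × 10^11.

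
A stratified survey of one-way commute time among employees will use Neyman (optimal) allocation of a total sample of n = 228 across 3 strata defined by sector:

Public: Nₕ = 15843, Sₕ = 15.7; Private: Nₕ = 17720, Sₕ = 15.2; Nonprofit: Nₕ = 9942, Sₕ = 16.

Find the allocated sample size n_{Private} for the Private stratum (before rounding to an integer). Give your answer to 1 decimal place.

Neyman allocation: nₕ = n·NₕSₕ / Σⱼ NⱼSⱼ.
Σ NⱼSⱼ = 15843·15.7 + 17720·15.2 + 9942·16 = 677151.1.
n_{Private} = 228·17720·15.2 / 677151.1 = 90.7.

90.7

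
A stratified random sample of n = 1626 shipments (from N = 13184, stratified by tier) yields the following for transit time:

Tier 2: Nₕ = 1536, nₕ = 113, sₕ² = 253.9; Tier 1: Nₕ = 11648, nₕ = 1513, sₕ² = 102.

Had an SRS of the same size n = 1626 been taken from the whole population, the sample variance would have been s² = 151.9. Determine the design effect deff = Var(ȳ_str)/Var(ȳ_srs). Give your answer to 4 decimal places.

0.9041

Var(ȳ_str) = Σ Wₕ²(1−fₕ)sₕ²/nₕ with Wₕ = Nₕ/13184:
  Tier 2: (1536/13184)²·(1−113/1536)·253.9/113 = 0.028254393
  Tier 1: (11648/13184)²·(1−1513/11648)·102/1513 = 0.045786977
  → Var(ȳ_str) = 0.07404137.
Var(ȳ_srs) = (1 − 1626/13184)·151.9/1626 = 0.081897893.
deff = 0.07404137 / 0.081897893 = 0.9041.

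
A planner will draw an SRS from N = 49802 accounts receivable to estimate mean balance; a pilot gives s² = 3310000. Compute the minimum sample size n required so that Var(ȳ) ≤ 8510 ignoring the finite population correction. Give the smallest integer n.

389

Without fpc, n₀ = s²/D = 3310000/8510 = 388.9542.
Rounding up, n = 389.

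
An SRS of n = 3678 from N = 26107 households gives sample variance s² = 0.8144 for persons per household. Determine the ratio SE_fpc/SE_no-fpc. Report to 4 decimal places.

f = n/N = 3678/26107 = 0.14088176.
SE_no-fpc = √(s²/n) = 0.014880346; SE_fpc = √((1−f)s²/n) = 0.013792389.
Ratio = √(1−f) = 0.92688632.

0.9269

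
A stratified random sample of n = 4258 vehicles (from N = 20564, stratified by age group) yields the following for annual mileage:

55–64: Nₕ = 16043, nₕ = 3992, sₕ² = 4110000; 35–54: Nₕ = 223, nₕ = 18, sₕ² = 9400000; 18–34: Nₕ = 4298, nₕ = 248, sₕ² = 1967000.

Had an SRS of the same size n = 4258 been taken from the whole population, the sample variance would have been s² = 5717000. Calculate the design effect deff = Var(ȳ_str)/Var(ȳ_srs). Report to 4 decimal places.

Var(ȳ_str) = Σ Wₕ²(1−fₕ)sₕ²/nₕ with Wₕ = Nₕ/20564:
  55–64: (16043/20564)²·(1−3992/16043)·4110000/3992 = 470.70062
  35–54: (223/20564)²·(1−18/223)·9400000/18 = 56.454541
  18–34: (4298/20564)²·(1−248/4298)·1967000/248 = 326.48176
  → Var(ȳ_str) = 853.63692.
Var(ȳ_srs) = (1 − 4258/20564)·5717000/4258 = 1064.639.
deff = 853.63692 / 1064.639 = 0.8018.

0.8018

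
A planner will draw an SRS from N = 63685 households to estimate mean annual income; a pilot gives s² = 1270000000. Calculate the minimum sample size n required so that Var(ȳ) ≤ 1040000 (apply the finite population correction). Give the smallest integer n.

Without fpc, n₀ = s²/D = 1270000000/1040000 = 1221.1538.
With fpc, (1 − n/N)·s²/n ≤ D requires n ≥ n₀/(1 + n₀/N) = 1221.1538/(1 + 1221.1538/63685) = 1198.1788.
Rounding up, n = 1199.

1199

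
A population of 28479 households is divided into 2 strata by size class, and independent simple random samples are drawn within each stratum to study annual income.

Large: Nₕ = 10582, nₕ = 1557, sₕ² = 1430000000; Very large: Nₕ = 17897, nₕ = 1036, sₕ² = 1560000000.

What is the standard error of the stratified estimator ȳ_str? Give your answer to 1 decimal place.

817.6

Var(ȳ_str) = Σₕ Wₕ²(1 − fₕ)sₕ²/nₕ with Wₕ = Nₕ/N, N = 28479.
Large: Wₕ = 0.37157204; term = 0.37157204²·(1 − 0.14713665)·1430000000/1557 = 108146.61.
Very large: Wₕ = 0.62842796; term = 0.62842796²·(1 − 0.05788680)·1560000000/1036 = 560246.22.
Sum = 668392.83.
SE = √(668392.83) = 817.6.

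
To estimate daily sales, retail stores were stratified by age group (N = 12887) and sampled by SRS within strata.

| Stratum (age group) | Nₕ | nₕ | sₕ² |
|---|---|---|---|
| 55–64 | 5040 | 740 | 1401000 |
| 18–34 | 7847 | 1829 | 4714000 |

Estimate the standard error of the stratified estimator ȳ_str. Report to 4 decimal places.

Var(ȳ_str) = Σₕ Wₕ²(1 − fₕ)sₕ²/nₕ with Wₕ = Nₕ/N, N = 12887.
55–64: Wₕ = 0.39109180; term = 0.39109180²·(1 − 0.14682540)·1401000/740 = 247.05961.
18–34: Wₕ = 0.60890820; term = 0.60890820²·(1 − 0.23308271)·4714000/1829 = 732.87187.
Sum = 979.93148.
SE = √(979.93148) = 31.3039.

31.3039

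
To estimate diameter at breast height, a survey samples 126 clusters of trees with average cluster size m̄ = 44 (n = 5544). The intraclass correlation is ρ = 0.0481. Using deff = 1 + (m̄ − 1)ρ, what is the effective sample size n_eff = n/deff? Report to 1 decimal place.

1806.9

deff = 1 + (44 − 1)·0.0481 = 1 + 2.0683 = 3.0683.
n_eff = 5544 / 3.0683 = 1806.9.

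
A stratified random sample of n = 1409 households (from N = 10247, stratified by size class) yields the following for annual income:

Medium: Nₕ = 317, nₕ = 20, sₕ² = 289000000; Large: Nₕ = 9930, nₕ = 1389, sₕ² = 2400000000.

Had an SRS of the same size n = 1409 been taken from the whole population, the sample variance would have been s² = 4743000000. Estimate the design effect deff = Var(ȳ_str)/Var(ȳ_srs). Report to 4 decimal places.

0.4852

Var(ȳ_str) = Σ Wₕ²(1−fₕ)sₕ²/nₕ with Wₕ = Nₕ/10247:
  Medium: (317/10247)²·(1−20/317)·289000000/20 = 12956.571
  Large: (9930/10247)²·(1−1389/9930)·2400000000/1389 = 1.3956403 × 10^6
  → Var(ȳ_str) = 1.4085969 × 10^6.
Var(ȳ_srs) = (1 − 1409/10247)·4743000000/1409 = 2.90335 × 10^6.
deff = (1.4085969 × 10^6) / (2.90335 × 10^6) = 0.4852.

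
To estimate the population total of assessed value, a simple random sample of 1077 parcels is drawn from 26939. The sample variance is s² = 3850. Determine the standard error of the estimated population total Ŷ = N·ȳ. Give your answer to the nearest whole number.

Var(Ŷ) = N²·Var(ȳ) = N²·(1 − n/N)·s²/n.
f = 1077/26939 = 0.03997921; Var(ȳ) = 0.96002079·3850/1077 = 3.4318292.
Var(Ŷ) = 26939² · 3.4318292 = 2.4905118 × 10^9.
SE(Ŷ) = √(2.4905118 × 10^9) = 49905.

49905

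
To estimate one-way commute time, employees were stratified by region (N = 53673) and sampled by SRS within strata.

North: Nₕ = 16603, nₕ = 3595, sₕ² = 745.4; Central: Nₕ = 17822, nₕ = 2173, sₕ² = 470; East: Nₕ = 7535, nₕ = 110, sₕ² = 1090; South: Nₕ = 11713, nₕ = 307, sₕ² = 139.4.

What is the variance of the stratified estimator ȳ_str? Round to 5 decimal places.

Var(ȳ_str) = Σₕ Wₕ²(1 − fₕ)sₕ²/nₕ with Wₕ = Nₕ/N, N = 53673.
North: Wₕ = 0.30933617; term = 0.30933617²·(1 − 0.21652713)·745.4/3595 = 0.015544467.
Central: Wₕ = 0.33204777; term = 0.33204777²·(1 − 0.12192795)·470/2173 = 0.02093965.
East: Wₕ = 0.14038716; term = 0.14038716²·(1 − 0.01459854)·1090/110 = 0.19244285.
South: Wₕ = 0.21822890; term = 0.21822890²·(1 − 0.02621019)·139.4/307 = 0.021057857.
Sum = 0.24998482.

0.24998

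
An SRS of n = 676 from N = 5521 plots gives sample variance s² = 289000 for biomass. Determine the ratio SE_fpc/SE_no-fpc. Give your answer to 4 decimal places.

0.9368

f = n/N = 676/5521 = 0.12244159.
SE_no-fpc = √(s²/n) = 20.676431; SE_fpc = √((1−f)s²/n) = 19.369285.
Ratio = √(1−f) = 0.93678088.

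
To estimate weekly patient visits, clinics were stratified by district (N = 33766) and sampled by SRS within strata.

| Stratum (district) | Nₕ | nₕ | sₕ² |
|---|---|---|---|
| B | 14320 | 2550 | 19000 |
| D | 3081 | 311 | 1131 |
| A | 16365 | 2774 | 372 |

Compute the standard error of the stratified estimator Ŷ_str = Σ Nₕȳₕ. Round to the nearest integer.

Var(Ŷ_str) = Σₕ Nₕ²(1 − fₕ)sₕ²/nₕ.
B: 14320²·(1 − 2550/14320)·19000/2550 = 1.2558359 × 10^9.
D: 3081²·(1 − 311/3081)·1131/311 = 3.1036567 × 10^7.
A: 16365²·(1 − 2774/16365)·372/2774 = 2.9826611 × 10^7.
Sum = 1.3166991 × 10^9.
SE = √(1.3166991 × 10^9) = 36286.

36286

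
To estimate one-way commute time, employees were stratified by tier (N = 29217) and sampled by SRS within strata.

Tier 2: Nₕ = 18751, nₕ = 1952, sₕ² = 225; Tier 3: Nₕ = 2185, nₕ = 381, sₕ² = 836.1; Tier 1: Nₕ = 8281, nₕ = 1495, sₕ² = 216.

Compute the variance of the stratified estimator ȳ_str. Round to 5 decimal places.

Var(ȳ_str) = Σₕ Wₕ²(1 − fₕ)sₕ²/nₕ with Wₕ = Nₕ/N, N = 29217.
Tier 2: Wₕ = 0.64178389; term = 0.64178389²·(1 − 0.10410111)·225/1952 = 0.042534304.
Tier 3: Wₕ = 0.07478523; term = 0.07478523²·(1 − 0.17437071)·836.1/381 = 0.010133279.
Tier 1: Wₕ = 0.28343088; term = 0.28343088²·(1 − 0.18053375)·216/1495 = 0.0095112579.
Sum = 0.062178841.

0.06218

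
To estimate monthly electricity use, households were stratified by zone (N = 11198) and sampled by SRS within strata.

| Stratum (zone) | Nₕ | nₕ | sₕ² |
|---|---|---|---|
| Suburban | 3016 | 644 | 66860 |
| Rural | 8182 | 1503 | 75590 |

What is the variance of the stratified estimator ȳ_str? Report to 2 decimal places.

27.84

Var(ȳ_str) = Σₕ Wₕ²(1 − fₕ)sₕ²/nₕ with Wₕ = Nₕ/N, N = 11198.
Suburban: Wₕ = 0.26933381; term = 0.26933381²·(1 − 0.21352785)·66860/644 = 5.9230528.
Rural: Wₕ = 0.73066619; term = 0.73066619²·(1 − 0.18369592)·75590/1503 = 21.917719.
Sum = 27.840772.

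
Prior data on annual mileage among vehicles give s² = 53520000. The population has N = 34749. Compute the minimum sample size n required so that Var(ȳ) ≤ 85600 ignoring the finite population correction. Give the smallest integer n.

626

Without fpc, n₀ = s²/D = 53520000/85600 = 625.2336.
Rounding up, n = 626.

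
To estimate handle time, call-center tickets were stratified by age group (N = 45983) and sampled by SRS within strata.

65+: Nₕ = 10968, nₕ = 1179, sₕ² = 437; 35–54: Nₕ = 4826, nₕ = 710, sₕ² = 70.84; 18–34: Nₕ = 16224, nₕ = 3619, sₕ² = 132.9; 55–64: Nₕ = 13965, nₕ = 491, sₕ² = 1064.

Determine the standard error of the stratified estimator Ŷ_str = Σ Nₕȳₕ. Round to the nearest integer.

Var(Ŷ_str) = Σₕ Nₕ²(1 − fₕ)sₕ²/nₕ.
65+: 10968²·(1 − 1179/10968)·437/1179 = 3.9795448 × 10^7.
35–54: 4826²·(1 − 710/4826)·70.84/710 = 1.9819052 × 10^6.
18–34: 16224²·(1 − 3619/16224)·132.9/3619 = 7.5099524 × 10^6.
55–64: 13965²·(1 − 491/13965)·1064/491 = 4.0775343 × 10^8.
Sum = 4.5704074 × 10^8.
SE = √(4.5704074 × 10^8) = 21379.

21379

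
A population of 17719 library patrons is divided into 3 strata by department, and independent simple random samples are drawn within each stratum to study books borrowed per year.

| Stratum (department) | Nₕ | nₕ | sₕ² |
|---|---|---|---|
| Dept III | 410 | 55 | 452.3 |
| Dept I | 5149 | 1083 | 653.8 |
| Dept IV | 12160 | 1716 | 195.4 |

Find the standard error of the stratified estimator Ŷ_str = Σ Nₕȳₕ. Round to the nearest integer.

5320

Var(Ŷ_str) = Σₕ Nₕ²(1 − fₕ)sₕ²/nₕ.
Dept III: 410²·(1 − 55/410)·452.3/55 = 1.1969503 × 10^6.
Dept I: 5149²·(1 − 1083/5149)·653.8/1083 = 1.2638826 × 10^7.
Dept IV: 12160²·(1 − 1716/12160)·195.4/1716 = 1.4461313 × 10^7.
Sum = 2.8297089 × 10^7.
SE = √(2.8297089 × 10^7) = 5320.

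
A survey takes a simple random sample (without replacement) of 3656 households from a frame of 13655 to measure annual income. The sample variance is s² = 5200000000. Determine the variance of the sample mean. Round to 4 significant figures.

Under SRS without replacement, Var(ȳ) = (1 − f)·s²/n with f = n/N = 3656/13655 = 0.26774075.
Var(ȳ) = (1 − 0.26774075)·5200000000/3656 = 0.73225925·1.4223195 × 10^6 = 1.0415066 × 10^6.

1.042 × 10^6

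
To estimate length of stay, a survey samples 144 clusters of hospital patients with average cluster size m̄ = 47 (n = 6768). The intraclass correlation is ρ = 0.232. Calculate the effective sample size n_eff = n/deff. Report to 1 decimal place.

579.8

deff = 1 + (47 − 1)·0.232 = 1 + 10.672 = 11.672.
n_eff = 6768 / 11.672 = 579.8.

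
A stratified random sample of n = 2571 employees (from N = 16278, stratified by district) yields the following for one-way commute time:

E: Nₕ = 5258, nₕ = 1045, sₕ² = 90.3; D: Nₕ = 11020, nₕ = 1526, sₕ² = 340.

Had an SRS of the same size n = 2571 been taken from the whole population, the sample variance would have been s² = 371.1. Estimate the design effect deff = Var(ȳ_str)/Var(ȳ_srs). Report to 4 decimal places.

Var(ȳ_str) = Σ Wₕ²(1−fₕ)sₕ²/nₕ with Wₕ = Nₕ/16278:
  E: (5258/16278)²·(1−1045/5258)·90.3/1045 = 0.0072240611
  D: (11020/16278)²·(1−1526/11020)·340/1526 = 0.087973752
  → Var(ȳ_str) = 0.095197813.
Var(ȳ_srs) = (1 − 2571/16278)·371.1/2571 = 0.12154308.
deff = 0.095197813 / 0.12154308 = 0.7832.

0.7832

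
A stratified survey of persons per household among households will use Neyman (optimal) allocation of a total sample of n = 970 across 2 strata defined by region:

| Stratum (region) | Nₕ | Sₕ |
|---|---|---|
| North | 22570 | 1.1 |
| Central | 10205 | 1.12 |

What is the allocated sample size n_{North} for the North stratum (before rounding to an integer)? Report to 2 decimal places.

664.22

Neyman allocation: nₕ = n·NₕSₕ / Σⱼ NⱼSⱼ.
Σ NⱼSⱼ = 22570·1.1 + 10205·1.12 = 36256.6.
n_{North} = 970·22570·1.1 / 36256.6 = 664.22.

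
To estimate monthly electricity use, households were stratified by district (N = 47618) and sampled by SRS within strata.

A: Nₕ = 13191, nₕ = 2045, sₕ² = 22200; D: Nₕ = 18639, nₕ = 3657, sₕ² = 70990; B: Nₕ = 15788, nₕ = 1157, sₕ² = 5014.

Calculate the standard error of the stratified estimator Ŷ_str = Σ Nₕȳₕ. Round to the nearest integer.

Var(Ŷ_str) = Σₕ Nₕ²(1 − fₕ)sₕ²/nₕ.
A: 13191²·(1 − 2045/13191)·22200/2045 = 1.5960865 × 10^9.
D: 18639²·(1 − 3657/18639)·70990/3657 = 5.4208154 × 10^9.
B: 15788²·(1 − 1157/15788)·5014/1157 = 1.0010415 × 10^9.
Sum = 8.0179434 × 10^9.
SE = √(8.0179434 × 10^9) = 89543.

89543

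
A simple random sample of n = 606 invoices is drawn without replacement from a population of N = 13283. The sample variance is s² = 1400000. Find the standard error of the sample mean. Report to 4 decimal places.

Under SRS without replacement, Var(ȳ) = (1 − f)·s²/n with f = n/N = 606/13283 = 0.04562222.
Var(ȳ) = (1 − 0.04562222)·1400000/606 = 0.95437778·2310.231 = 2204.8331.
SE(ȳ) = √(2204.8331) = 46.9557.

46.9557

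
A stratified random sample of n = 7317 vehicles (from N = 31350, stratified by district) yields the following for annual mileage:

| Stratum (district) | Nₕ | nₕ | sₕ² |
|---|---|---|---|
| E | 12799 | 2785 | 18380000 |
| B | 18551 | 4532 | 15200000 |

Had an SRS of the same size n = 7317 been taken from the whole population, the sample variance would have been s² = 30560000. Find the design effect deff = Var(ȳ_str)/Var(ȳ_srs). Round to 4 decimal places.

0.5460

Var(ȳ_str) = Σ Wₕ²(1−fₕ)sₕ²/nₕ with Wₕ = Nₕ/31350:
  E: (12799/31350)²·(1−2785/12799)·18380000/2785 = 860.6545
  B: (18551/31350)²·(1−4532/18551)·15200000/4532 = 887.48896
  → Var(ȳ_str) = 1748.1435.
Var(ȳ_srs) = (1 − 7317/31350)·30560000/7317 = 3201.7745.
deff = 1748.1435 / 3201.7745 = 0.5460.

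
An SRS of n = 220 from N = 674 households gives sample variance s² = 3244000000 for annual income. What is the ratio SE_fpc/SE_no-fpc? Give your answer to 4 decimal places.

0.8207

f = n/N = 220/674 = 0.32640950.
SE_no-fpc = √(s²/n) = 3839.9811; SE_fpc = √((1−f)s²/n) = 3151.5707.
Ratio = √(1−f) = 0.82072560.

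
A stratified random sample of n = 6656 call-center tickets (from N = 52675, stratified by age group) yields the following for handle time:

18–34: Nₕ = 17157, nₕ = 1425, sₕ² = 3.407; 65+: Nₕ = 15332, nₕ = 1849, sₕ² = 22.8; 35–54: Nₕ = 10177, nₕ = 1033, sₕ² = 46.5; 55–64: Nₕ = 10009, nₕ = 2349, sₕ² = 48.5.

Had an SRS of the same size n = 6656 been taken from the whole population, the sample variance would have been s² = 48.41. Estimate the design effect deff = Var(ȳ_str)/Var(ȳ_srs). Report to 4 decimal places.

Var(ȳ_str) = Σ Wₕ²(1−fₕ)sₕ²/nₕ with Wₕ = Nₕ/52675:
  18–34: (17157/52675)²·(1−1425/17157)·3.407/1425 = 2.3258059 × 10^-4
  65+: (15332/52675)²·(1−1849/15332)·22.8/1849 = 9.1870101 × 10^-4
  35–54: (10177/52675)²·(1−1033/10177)·46.5/1033 = 0.0015097309
  55–64: (10009/52675)²·(1−2349/10009)·48.5/2349 = 5.7051766 × 10^-4
  → Var(ȳ_str) = 0.0032315302.
Var(ȳ_srs) = (1 − 6656/52675)·48.41/6656 = 0.0063541052.
deff = 0.0032315302 / 0.0063541052 = 0.5086.

0.5086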